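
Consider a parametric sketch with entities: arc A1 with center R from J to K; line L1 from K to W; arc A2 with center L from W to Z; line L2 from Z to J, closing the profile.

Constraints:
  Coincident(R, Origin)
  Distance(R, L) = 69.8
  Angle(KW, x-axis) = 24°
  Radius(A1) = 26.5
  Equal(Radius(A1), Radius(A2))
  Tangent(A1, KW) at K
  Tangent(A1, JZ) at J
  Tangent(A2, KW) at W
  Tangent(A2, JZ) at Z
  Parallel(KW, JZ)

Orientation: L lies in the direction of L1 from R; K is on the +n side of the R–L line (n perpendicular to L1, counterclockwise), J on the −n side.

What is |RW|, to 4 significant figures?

74.66

The slot axis is L1's direction at 24.0°, so u = (cos 24.0°, sin 24.0°) = (0.9135, 0.4067) and n = (−sin 24.0°, cos 24.0°) = (-0.4067, 0.9135). R is at the origin and L lies 69.8 along u from R, so L = 69.8·u = (63.77, 28.39). Tangency of A1 to both parallel lines with radius 26.5 puts K and J at R ± 26.5·n: K = (-10.78, 24.21), J = (10.78, -24.21). Equal radii place W and Z the same way about L: W = L + 26.5·n = (52.99, 52.60), Z = L − 26.5·n = (74.54, 4.181). Then |RW| = |W − R| = 74.66.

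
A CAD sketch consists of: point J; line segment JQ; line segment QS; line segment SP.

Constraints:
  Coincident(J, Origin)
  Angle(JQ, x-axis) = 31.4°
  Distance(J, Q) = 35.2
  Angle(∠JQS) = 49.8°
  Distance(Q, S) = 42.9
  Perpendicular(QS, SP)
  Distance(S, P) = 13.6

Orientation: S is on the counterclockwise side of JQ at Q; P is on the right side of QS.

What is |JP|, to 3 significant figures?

45.2

J is at the origin; JQ runs at 31.4° with length 35.2, so Q = 35.2·(cos 31.4°, sin 31.4°) = (30.0, 18.3). ∠JQS = 49.8°, so QS runs at 31.4° + (180° − 49.8°) = 162° from the x-axis; with |QS| = 42.9, S = Q + 42.9·(cos 162°, sin 162°) = (-10.7, 31.9). QS is perpendicular to SP; with |SP| = 13.6 on the right of QS, P = S + 13.6·(0.316, 0.949) = (-6.37, 44.8). Then |JP| = |P − J| = 45.2.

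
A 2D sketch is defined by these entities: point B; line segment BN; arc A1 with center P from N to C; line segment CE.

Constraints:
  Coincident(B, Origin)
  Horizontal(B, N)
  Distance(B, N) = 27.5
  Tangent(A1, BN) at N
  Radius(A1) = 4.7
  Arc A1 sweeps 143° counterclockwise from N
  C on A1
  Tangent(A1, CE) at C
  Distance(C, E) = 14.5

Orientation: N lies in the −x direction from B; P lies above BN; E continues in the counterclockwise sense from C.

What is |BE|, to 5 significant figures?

40.117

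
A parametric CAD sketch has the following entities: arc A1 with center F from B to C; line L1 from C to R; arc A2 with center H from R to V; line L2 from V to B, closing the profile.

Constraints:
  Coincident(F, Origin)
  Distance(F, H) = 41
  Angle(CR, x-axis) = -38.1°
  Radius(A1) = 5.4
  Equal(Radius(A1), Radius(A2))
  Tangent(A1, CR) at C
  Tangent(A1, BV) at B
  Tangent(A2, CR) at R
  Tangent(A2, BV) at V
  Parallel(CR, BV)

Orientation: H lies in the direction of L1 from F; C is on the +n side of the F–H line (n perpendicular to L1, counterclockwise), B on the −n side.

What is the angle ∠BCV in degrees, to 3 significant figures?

75.2°

Tangency of A1 to both parallel lines with radius 5.4 puts C and B at F ± 5.4·n: C = (3.33, 4.25), B = (-3.33, -4.25). Equal radii place R and V the same way about H: R = H + 5.4·n = (35.6, -21.0), V = H − 5.4·n = (28.9, -29.5). Then cos ∠BCV = CB·CV / (|CB||CV|), giving 75.2°.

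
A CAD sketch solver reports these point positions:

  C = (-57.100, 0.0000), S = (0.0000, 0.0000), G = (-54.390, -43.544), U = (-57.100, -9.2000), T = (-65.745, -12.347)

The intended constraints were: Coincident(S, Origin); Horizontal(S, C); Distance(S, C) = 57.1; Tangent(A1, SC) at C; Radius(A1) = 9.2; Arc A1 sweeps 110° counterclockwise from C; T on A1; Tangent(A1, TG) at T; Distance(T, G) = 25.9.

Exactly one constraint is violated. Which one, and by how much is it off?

Distance(T, G) = 25.9 — off by 7.30.

S = (0.00, 0.00) ✓; S.y = 0.00, C.y = 0.00 ✓; |SC| = 57.10 ✓; ∠(UC, CS) = 90.00° ✓; |UC| = 9.200 ✓; bearing(U→T) − bearing(U→C) = 110.0° ✓; |UT| = 9.200 ✓; ∠(UT, TG) = 90.00° ✓; |TG| = 33.20 ✗.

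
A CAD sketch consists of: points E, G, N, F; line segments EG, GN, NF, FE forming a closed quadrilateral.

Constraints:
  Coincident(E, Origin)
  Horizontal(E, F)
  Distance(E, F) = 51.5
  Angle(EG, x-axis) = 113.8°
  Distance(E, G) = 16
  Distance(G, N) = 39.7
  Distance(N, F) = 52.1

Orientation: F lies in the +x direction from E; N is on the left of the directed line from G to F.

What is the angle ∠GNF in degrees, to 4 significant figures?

80.02°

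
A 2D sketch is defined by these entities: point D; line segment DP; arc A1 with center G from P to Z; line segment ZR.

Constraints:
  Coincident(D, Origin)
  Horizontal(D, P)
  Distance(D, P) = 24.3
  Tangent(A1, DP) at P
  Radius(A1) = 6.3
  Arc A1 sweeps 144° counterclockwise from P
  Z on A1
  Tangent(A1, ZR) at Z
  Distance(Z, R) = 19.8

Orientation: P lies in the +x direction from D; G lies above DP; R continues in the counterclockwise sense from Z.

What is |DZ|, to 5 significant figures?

30.233

Tangency of A1 to DP means the radius GP is perpendicular to DP, so G = P + (0, 6.3) = (24.300, 6.3000). On A1, P sits at bearing -90° from G; a 144° counterclockwise sweep puts Z at bearing 54°, so Z = G + 6.3·(cos 54°, sin 54°) = (28.003, 11.397). Then |DZ| = |Z − D| = 30.233.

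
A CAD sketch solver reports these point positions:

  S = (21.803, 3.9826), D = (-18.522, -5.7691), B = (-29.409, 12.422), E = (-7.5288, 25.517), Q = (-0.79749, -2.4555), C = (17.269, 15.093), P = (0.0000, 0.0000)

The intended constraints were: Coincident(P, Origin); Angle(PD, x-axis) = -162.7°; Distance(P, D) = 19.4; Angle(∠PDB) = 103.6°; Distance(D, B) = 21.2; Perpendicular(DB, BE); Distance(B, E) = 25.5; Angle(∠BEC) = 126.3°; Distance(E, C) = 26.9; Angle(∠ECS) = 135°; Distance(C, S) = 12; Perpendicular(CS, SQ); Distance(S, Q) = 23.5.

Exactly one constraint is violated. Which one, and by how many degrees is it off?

Perpendicular(CS, SQ) — off by 6.30°.

P = (0.00, 0.00) ✓; PD at -162.7° ✓; |PD| = 19.40 ✓; ∠PDB = 103.6° ✓; |DB| = 21.20 ✓; ∠(DB, BE) = 90.00° ✓; |BE| = 25.50 ✓; ∠BEC = 126.3° ✓; |EC| = 26.90 ✓; ∠ECS = 135.0° ✓; |CS| = 12.00 ✓; ∠(CS, SQ) = 96.30° ✗; |SQ| = 23.50 ✓.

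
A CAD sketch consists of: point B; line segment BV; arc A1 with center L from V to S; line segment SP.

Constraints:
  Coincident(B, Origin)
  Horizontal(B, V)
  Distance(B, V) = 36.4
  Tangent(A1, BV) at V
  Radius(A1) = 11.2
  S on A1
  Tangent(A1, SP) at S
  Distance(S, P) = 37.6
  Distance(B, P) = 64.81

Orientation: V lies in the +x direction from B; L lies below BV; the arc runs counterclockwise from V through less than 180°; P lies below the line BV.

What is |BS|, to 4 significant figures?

30.45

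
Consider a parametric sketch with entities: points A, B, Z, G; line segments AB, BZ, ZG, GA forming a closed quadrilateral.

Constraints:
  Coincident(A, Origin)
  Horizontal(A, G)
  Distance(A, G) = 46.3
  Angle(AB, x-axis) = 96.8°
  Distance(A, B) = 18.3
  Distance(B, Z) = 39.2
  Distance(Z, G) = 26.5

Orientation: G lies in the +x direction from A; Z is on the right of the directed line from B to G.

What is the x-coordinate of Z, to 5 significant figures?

22.728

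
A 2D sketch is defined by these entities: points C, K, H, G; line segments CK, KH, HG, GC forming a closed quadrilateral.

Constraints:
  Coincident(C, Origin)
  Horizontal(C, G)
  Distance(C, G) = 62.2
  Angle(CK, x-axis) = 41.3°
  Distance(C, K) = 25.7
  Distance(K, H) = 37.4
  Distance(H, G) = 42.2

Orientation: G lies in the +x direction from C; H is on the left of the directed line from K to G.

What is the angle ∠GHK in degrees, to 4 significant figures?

70.53°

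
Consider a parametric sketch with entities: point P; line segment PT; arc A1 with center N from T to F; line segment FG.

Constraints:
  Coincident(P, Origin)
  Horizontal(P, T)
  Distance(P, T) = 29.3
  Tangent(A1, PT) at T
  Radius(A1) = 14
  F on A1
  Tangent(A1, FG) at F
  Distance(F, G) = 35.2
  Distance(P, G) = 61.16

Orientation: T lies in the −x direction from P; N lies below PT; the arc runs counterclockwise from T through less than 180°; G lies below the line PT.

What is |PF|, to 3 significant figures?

46.4

P is at the origin; PT is horizontal with |PT| = 29.3 and T on the −x side, so T = (-29.3, 0.00). Tangency of A1 to PT means the radius NT is perpendicular to PT, so N = T + (0, -14) = (-29.3, -14.0). Since NF ⟂ FG (tangency), |NG| = √(14.0² + 35.2²) = 37.9 regardless of where F sits on A1. So G lies on both circle(P, 61.16) and circle(N, 37.9); the below-PT intersection is G = (-32.6, -51.7). F is the foot of the tangent from G: F = (-42.7, -18.0).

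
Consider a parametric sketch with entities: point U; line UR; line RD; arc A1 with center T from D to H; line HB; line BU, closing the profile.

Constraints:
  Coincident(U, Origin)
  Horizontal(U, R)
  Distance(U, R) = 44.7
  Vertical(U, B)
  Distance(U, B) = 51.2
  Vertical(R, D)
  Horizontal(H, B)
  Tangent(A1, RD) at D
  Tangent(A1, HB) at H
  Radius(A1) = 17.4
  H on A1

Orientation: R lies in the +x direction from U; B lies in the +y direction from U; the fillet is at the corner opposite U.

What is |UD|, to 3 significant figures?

56.0

The virtual corner opposite U is at (44.7, 51.2). The tangent condition forces TD to be normal to RD and tangency of A1 to HB means the radius TH is perpendicular to HB, with radius 17.4, so the center T sits 17.4 in from both sides at T = (27.3, 33.8). That places the tangent points at D = (44.7, 33.8) on RD and H = (27.3, 51.2) on HB. Then |UD| = |D − U| = 56.0.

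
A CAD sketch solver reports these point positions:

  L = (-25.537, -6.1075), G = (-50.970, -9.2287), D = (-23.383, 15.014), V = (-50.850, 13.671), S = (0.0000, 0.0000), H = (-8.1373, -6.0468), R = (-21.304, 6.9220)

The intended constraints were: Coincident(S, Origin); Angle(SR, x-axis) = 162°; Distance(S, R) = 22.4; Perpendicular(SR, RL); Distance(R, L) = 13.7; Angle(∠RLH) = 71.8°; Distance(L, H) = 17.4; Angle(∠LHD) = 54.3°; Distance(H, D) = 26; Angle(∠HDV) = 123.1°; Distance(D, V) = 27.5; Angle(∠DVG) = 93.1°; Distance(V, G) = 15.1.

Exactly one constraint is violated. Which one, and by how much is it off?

Distance(V, G) = 15.1 — off by 7.80.

S = (0.00, 0.00) ✓; SR at 162.0° ✓; |SR| = 22.40 ✓; ∠(SR, RL) = 90.00° ✓; |RL| = 13.70 ✓; ∠RLH = 71.80° ✓; |LH| = 17.40 ✓; ∠LHD = 54.30° ✓; |HD| = 26.00 ✓; ∠HDV = 123.1° ✓; |DV| = 27.50 ✓; ∠DVG = 93.10° ✓; |VG| = 22.90 ✗.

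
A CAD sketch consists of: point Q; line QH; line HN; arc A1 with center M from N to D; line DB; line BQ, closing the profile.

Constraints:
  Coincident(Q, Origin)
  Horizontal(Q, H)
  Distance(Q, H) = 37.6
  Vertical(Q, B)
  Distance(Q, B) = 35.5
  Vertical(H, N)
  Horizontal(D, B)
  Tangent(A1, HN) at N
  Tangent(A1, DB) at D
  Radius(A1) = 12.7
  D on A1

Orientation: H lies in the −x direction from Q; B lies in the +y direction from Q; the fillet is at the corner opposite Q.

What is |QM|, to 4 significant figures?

33.76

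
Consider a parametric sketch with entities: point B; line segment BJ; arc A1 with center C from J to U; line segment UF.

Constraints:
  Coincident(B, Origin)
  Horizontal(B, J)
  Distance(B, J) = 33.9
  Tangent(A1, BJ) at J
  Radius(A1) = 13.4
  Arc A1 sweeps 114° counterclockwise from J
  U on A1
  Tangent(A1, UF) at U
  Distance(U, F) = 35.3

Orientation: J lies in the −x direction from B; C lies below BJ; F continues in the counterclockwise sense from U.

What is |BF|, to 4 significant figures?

60.18

On A1, J sits at bearing 90° from C; a 114° counterclockwise sweep puts U at bearing 204°, so U = C + 13.4·(cos 204°, sin 204°) = (-46.14, -18.85). A1 meets UF tangentially, so CU is at right angles to UF, so UF runs along (−sin 204°, cos 204°); with |UF| = 35.3, F = (-31.78, -51.10). Then |BF| = |F − B| = 60.18.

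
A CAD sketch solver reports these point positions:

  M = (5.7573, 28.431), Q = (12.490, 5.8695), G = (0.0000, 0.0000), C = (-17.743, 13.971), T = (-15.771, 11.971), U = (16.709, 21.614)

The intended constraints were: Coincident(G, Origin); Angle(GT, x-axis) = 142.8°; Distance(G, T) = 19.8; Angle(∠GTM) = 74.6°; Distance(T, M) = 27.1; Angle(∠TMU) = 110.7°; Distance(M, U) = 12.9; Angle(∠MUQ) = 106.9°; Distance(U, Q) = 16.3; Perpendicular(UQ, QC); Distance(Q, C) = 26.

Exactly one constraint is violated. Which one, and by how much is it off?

Distance(Q, C) = 26 — off by 5.30.

G = (0.00, 0.00) ✓; GT at 142.8° ✓; |GT| = 19.80 ✓; ∠GTM = 74.60° ✓; |TM| = 27.10 ✓; ∠TMU = 110.7° ✓; |MU| = 12.90 ✓; ∠MUQ = 106.9° ✓; |UQ| = 16.30 ✓; ∠(UQ, QC) = 90.00° ✓; |QC| = 31.30 ✗.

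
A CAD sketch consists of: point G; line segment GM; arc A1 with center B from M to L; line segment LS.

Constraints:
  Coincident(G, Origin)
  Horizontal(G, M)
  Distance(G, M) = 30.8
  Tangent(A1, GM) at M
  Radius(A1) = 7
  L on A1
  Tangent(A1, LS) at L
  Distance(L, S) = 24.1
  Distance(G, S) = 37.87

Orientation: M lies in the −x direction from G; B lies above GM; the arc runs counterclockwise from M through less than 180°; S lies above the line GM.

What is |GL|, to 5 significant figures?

24.701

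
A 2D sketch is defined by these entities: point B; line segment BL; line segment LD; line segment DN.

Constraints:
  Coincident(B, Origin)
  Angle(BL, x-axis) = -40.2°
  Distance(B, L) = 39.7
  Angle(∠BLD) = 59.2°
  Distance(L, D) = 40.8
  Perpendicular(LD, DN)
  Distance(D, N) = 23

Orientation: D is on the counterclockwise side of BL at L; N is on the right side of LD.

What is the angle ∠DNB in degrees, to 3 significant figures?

19.7°

∠BLD = 59.2°, so LD runs at -40.2° + (180° − 59.2°) = 80.6° from the x-axis; with |LD| = 40.8, D = L + 40.8·(cos 80.6°, sin 80.6°) = (37.0, 14.6). LD is perpendicular to DN; with |DN| = 23.0 on the right of LD, N = D + 23.0·(0.987, -0.163) = (59.7, 10.9). Then cos ∠DNB = ND·NB / (|ND||NB|), giving 19.7°.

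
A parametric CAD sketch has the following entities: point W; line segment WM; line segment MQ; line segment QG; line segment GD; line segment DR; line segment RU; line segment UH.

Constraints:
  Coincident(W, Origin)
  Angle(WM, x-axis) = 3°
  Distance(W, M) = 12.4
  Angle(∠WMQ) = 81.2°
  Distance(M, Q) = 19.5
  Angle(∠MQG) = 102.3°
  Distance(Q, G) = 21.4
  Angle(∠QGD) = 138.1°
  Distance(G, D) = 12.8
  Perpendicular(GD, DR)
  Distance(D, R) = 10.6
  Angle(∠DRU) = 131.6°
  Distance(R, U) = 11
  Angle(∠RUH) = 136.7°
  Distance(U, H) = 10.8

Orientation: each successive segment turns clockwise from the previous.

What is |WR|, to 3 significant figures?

16.0

W is at the origin; WM runs at 3.0° with length 12.4, so M = (12.4, 0.649). ∠WMQ = 81.2° gives MQ at -95.8° from the x-axis; with |MQ| = 19.5, Q = (10.4, -18.8). ∠MQG = 102.3° gives QG at -174° from the x-axis; with |QG| = 21.4, G = (-10.9, -21.2). ∠QGD = 138.1° gives GD at 145° from the x-axis; with |GD| = 12.8, D = (-21.3, -13.8). The perpendicularity gives DR at right angles to GD, so DR runs at 54.6°; with |DR| = 10.6, R = (-15.1, -5.12). Then |WR| = |R − W| = 16.0.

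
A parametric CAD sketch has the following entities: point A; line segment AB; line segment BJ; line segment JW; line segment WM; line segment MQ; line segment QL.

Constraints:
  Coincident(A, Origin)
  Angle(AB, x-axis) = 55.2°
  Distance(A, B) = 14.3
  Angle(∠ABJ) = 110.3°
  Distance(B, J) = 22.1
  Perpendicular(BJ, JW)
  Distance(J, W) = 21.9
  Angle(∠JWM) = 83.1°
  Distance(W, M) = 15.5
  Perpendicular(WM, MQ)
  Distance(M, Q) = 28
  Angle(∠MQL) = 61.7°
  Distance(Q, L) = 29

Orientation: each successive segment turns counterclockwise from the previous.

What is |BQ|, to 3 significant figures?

12.7

A is at the origin; AB runs at 55.2° with length 14.3, so B = (8.16, 11.7). ∠ABJ = 110.3° gives BJ at 125° from the x-axis; with |BJ| = 22.1, J = (-4.48, 29.9). The perpendicularity gives JW at right angles to BJ, so JW runs at -145°; with |JW| = 21.9, W = (-22.4, 17.3). ∠JWM = 83.1° gives WM at -48.2° from the x-axis; with |WM| = 15.5, M = (-12.1, 5.78). The perpendicularity gives MQ at right angles to WM, so MQ runs at 41.8°; with |MQ| = 28.0, Q = (8.76, 24.4). Then |BQ| = |Q − B| = 12.7.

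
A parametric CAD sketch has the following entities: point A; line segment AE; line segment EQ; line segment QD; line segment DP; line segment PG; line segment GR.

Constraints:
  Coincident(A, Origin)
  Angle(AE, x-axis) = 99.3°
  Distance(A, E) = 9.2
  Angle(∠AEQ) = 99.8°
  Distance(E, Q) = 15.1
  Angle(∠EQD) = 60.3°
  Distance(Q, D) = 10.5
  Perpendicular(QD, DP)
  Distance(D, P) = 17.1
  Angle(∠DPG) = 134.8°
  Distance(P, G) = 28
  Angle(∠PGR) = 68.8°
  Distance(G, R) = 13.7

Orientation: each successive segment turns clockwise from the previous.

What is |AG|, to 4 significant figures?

37.03

A is at the origin; AE runs at 99.3° with length 9.2, so E = (-1.487, 9.079). ∠AEQ = 99.8° gives EQ at 19.10° from the x-axis; with |EQ| = 15.1, Q = (12.78, 14.02). ∠EQD = 60.3° gives QD at -100.6° from the x-axis; with |QD| = 10.5, D = (10.85, 3.699). QD ⟂ DP, so DP runs at 169.4°; with |DP| = 17.1, P = (-5.958, 6.845). ∠DPG = 134.8° gives PG at 124.2° from the x-axis; with |PG| = 28.0, G = (-21.70, 30.00). Then |AG| = |G − A| = 37.03.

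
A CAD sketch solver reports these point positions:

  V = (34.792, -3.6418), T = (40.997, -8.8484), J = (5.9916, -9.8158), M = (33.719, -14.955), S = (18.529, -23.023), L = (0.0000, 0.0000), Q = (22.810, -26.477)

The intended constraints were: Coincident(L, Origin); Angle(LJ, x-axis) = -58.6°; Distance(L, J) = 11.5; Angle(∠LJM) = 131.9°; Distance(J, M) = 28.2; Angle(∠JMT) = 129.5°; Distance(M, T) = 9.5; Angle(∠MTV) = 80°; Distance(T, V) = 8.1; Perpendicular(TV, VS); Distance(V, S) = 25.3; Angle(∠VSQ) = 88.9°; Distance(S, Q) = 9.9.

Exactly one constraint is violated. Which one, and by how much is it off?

Distance(S, Q) = 9.9 — off by 4.40.

L = (0.00, 0.00) ✓; LJ at -58.60° ✓; |LJ| = 11.50 ✓; ∠LJM = 131.9° ✓; |JM| = 28.20 ✓; ∠JMT = 129.5° ✓; |MT| = 9.501 ✓; ∠MTV = 80.00° ✓; |TV| = 8.100 ✓; ∠(TV, VS) = 90.00° ✓; |VS| = 25.30 ✓; ∠VSQ = 88.90° ✓; |SQ| = 5.501 ✗.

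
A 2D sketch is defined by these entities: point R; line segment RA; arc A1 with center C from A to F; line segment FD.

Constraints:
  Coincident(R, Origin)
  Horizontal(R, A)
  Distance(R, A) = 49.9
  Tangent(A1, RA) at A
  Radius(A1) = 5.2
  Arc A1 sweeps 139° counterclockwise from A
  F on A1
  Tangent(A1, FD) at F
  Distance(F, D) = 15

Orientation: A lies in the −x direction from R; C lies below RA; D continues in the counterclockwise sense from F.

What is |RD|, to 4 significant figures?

46.08

On A1, A sits at bearing 90° from C; a 139° counterclockwise sweep puts F at bearing 229°, so F = C + 5.2·(cos 229°, sin 229°) = (-53.31, -9.124). Tangency of A1 to FD means the radius CF is perpendicular to FD, so FD runs along (−sin 229°, cos 229°); with |FD| = 15.0, D = (-41.99, -18.97). Then |RD| = |D − R| = 46.08.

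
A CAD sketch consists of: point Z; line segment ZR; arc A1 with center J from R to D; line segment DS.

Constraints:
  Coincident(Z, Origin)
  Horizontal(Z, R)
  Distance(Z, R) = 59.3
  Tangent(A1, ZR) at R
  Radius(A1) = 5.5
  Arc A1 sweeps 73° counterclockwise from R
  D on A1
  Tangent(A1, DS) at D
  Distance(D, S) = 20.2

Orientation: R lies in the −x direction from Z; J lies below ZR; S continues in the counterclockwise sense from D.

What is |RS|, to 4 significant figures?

25.76

On A1, R sits at bearing 90° from J; a 73° counterclockwise sweep puts D at bearing 163°, so D = J + 5.5·(cos 163°, sin 163°) = (-64.56, -3.892). Tangency of A1 to DS means the radius JD is perpendicular to DS, so DS runs along (−sin 163°, cos 163°); with |DS| = 20.2, S = (-70.47, -23.21). Then |RS| = |S − R| = 25.76.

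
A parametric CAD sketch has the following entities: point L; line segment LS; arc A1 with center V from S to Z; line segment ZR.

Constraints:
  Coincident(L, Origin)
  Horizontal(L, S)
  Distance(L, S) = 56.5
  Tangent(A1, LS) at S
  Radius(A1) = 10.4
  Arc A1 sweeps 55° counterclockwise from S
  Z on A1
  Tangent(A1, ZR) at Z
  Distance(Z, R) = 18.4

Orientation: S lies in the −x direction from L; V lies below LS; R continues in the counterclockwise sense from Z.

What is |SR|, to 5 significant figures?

27.282

L is at the origin; L and S share the same y with |LS| = 56.5 and S on the −x side, so S = (-56.500, 0.0000). Tangency of A1 to LS means the radius VS is perpendicular to LS, so V = S + (0, -10.4) = (-56.500, -10.400). On A1, S sits at bearing 90° from V; a 55° counterclockwise sweep puts Z at bearing 145°, so Z = V + 10.4·(cos 145°, sin 145°) = (-65.019, -4.4348). Tangency of A1 to ZR means the radius VZ is perpendicular to ZR, so ZR runs along (−sin 145°, cos 145°); with |ZR| = 18.4, R = (-75.573, -19.507). Then |SR| = |R − S| = 27.282.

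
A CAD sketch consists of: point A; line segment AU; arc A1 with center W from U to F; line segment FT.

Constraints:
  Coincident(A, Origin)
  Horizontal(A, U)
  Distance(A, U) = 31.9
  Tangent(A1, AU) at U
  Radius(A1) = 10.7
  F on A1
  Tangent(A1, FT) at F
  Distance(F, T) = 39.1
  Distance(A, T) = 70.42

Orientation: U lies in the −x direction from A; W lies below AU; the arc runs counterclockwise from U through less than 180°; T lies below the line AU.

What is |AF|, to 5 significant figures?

42.603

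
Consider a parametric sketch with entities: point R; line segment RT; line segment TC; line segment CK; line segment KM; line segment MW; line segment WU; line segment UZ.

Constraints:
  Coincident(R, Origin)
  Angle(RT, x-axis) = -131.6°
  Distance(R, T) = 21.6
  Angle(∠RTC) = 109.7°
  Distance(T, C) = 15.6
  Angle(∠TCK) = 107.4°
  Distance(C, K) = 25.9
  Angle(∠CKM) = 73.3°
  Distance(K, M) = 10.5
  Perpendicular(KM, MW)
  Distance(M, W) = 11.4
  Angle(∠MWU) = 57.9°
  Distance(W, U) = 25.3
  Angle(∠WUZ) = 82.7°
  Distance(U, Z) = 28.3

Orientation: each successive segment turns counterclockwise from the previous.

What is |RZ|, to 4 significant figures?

37.09

R is at the origin; RT runs at -131.6° with length 21.6, so T = (-14.34, -16.15). ∠RTC = 109.7° gives TC at -61.30° from the x-axis; with |TC| = 15.6, C = (-6.849, -29.84). ∠TCK = 107.4° gives CK at 11.30° from the x-axis; with |CK| = 25.9, K = (18.55, -24.76). ∠CKM = 73.3° gives KM at 118.0° from the x-axis; with |KM| = 10.5, M = (13.62, -15.49). The perpendicularity gives MW at right angles to KM, so MW runs at -152.0°; with |MW| = 11.4, W = (3.554, -20.84). ∠MWU = 57.9° gives WU at -29.90° from the x-axis; with |WU| = 25.3, U = (25.49, -33.45). ∠WUZ = 82.7° gives UZ at 67.40° from the x-axis; with |UZ| = 28.3, Z = (36.36, -7.327). Then |RZ| = |Z − R| = 37.09.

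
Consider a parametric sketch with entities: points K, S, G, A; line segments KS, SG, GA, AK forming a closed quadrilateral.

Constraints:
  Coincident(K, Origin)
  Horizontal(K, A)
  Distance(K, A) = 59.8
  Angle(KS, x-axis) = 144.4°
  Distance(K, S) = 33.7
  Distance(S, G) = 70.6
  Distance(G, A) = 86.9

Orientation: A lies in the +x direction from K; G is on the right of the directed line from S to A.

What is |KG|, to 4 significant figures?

50.63

K is at the origin; K and A share the same y with |KA| = 59.8 and A in +x, so A = (59.8, 0). KS runs at 144.4° with |KS| = 33.7, so S = (-27.40, 19.62). G is determined by |SG| = 70.6 and |GA| = 86.9 together: it lies at the intersection of circle(S, 70.6) and circle(A, 86.9). With |SA| = 89.38, the foot of the radical line on SA is 30.33 from S and the perpendicular offset is √(70.6² − 30.33²) = 63.75. Taking the right-of-SA solution: G = (-11.80, -49.24).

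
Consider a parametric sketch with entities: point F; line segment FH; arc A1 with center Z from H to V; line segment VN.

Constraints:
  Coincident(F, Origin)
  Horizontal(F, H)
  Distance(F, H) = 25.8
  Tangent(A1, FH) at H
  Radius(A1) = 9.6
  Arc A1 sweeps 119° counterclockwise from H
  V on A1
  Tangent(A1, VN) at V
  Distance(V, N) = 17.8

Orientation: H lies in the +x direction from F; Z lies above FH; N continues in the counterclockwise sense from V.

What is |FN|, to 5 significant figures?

39.281

F is at the origin; F and H share the same y with |FH| = 25.8 and H on the +x side, so H = (25.800, 0.0000). The tangent condition forces ZH to be normal to FH, so Z = H + (0, 9.6) = (25.800, 9.6000). On A1, H sits at bearing -90° from Z; a 119° counterclockwise sweep puts V at bearing 29°, so V = Z + 9.6·(cos 29°, sin 29°) = (34.196, 14.254). Tangency of A1 to VN means the radius ZV is perpendicular to VN, so VN runs along (−sin 29°, cos 29°); with |VN| = 17.8, N = (25.567, 29.822). Then |FN| = |N − F| = 39.281.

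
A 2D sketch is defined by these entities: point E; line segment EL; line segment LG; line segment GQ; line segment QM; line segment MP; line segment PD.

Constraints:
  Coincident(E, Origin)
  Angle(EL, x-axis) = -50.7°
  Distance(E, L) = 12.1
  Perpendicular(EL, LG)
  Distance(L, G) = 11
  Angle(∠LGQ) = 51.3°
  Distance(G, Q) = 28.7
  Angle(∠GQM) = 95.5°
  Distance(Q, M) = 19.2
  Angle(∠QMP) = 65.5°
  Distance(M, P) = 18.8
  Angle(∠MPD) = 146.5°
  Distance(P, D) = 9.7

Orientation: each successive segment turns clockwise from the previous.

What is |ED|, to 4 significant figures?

10.38

E is at the origin; EL runs at -50.7° with length 12.1, so L = (7.664, -9.363). The perpendicularity gives LG at right angles to EL, so LG runs at -140.7°; with |LG| = 11.0, G = (-0.8483, -16.33). ∠LGQ = 51.3° gives GQ at 90.60° from the x-axis; with |GQ| = 28.7, Q = (-1.149, 12.37). ∠GQM = 95.5° gives QM at 6.100° from the x-axis; with |QM| = 19.2, M = (17.94, 14.41). ∠QMP = 65.5° gives MP at -108.4° from the x-axis; with |MP| = 18.8, P = (12.01, -3.431). ∠MPD = 146.5° gives PD at -141.9° from the x-axis; with |PD| = 9.7, D = (4.375, -9.416). Then |ED| = |D − E| = 10.38.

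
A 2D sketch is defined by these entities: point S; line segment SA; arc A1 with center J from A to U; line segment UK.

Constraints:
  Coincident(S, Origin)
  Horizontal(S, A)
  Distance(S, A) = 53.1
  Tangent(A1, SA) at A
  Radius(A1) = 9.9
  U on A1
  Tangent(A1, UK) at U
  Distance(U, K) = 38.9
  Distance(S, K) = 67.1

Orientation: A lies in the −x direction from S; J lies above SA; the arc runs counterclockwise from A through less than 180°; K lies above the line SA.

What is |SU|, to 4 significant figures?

44.47

S is at the origin; S and A share the same y with |SA| = 53.1 and A on the −x side, so A = (-53.10, 0.000). Since A1 is tangent to SA there, JA ⟂ SA, so J = A + (0, 9.9) = (-53.10, 9.900). Since JU ⟂ UK (tangency), |JK| = √(9.9² + 38.9²) = 40.14 regardless of where U sits on A1. So K lies on both circle(S, 67.1) and circle(J, 40.14); the above-SA intersection is K = (-45.50, 49.31). U is the foot of the tangent from K: U = (-43.22, 10.48).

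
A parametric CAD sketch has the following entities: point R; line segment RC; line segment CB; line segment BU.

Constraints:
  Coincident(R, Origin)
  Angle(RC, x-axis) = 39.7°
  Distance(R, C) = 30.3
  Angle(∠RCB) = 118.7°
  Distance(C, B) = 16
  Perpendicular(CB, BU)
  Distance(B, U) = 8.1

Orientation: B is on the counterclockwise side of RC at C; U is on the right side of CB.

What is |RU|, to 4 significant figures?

46.22

R is at the origin; RC runs at 39.7° with length 30.3, so C = 30.3·(cos 39.7°, sin 39.7°) = (23.31, 19.35). ∠RCB = 118.7°, so CB runs at 39.7° + (180° − 118.7°) = 101.0° from the x-axis; with |CB| = 16.0, B = C + 16.0·(cos 101.0°, sin 101.0°) = (20.26, 35.06). The perpendicularity gives BU at right angles to CB; with |BU| = 8.1 on the right of CB, U = B + 8.1·(0.9816, 0.1908) = (28.21, 36.61). Then |RU| = |U − R| = 46.22.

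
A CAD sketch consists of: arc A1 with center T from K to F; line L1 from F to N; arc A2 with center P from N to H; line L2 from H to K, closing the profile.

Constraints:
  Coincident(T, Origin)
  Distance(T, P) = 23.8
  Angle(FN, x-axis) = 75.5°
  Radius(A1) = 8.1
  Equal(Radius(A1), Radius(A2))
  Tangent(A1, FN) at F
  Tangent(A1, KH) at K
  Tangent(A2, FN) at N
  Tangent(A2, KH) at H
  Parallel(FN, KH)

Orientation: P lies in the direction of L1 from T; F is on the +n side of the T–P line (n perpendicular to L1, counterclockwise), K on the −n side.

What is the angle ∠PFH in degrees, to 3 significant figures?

15.4°

The slot axis is L1's direction at 75.5°, so u = (cos 75.5°, sin 75.5°) = (0.250, 0.968) and n = (−sin 75.5°, cos 75.5°) = (-0.968, 0.250). T is at the origin and P lies 23.8 along u from T, so P = 23.8·u = (5.96, 23.0). Tangency of A1 to both parallel lines with radius 8.1 puts F and K at T ± 8.1·n: F = (-7.84, 2.03), K = (7.84, -2.03). Equal radii place N and H the same way about P: N = P + 8.1·n = (-1.88, 25.1), H = P − 8.1·n = (13.8, 21.0). Then cos ∠PFH = FP·FH / (|FP||FH|), giving 15.4°.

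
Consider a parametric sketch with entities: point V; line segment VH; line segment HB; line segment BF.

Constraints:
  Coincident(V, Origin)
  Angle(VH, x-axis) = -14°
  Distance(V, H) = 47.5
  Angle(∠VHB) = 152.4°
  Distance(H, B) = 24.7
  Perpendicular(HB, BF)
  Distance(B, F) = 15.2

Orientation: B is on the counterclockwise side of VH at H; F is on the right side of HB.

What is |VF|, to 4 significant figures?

76.46

V is at the origin; VH runs at -14.0° with length 47.5, so H = 47.5·(cos -14.0°, sin -14.0°) = (46.09, -11.49). ∠VHB = 152.4°, so HB runs at -14.0° + (180° − 152.4°) = 13.60° from the x-axis; with |HB| = 24.7, B = H + 24.7·(cos 13.60°, sin 13.60°) = (70.10, -5.683). The perpendicularity gives BF at right angles to HB; with |BF| = 15.2 on the right of HB, F = B + 15.2·(0.2351, -0.9720) = (73.67, -20.46). Then |VF| = |F − V| = 76.46.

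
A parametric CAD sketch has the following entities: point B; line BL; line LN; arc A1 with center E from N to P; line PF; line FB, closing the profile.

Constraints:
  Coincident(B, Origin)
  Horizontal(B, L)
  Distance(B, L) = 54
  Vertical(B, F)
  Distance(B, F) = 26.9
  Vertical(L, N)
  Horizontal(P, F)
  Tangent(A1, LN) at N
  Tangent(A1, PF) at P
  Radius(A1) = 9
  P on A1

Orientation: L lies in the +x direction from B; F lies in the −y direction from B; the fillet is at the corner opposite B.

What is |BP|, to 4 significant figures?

52.43

B is at the origin; B and L share the same y with |BL| = 54.0 and L on the +x side, so L = (54.00, 0.000). B and F share the same x with |BF| = 26.9 and F on the −y side, so F = (0.000, -26.90). The virtual corner opposite B is at (54.00, -26.90). A1 meets LN tangentially, so EN is at right angles to LN and tangency of A1 to PF means the radius EP is perpendicular to PF, with radius 9.0, so the center E sits 9.0 in from both sides at E = (45.00, -17.90). That places the tangent points at N = (54.00, -17.90) on LN and P = (45.00, -26.90) on PF. Then |BP| = |P − B| = 52.43.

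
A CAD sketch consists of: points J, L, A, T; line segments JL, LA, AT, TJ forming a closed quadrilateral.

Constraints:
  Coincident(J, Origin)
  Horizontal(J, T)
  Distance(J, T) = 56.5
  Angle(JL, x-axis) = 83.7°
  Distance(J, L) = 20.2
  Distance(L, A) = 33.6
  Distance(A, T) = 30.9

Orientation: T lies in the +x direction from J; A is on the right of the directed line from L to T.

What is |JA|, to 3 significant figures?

26.1

Checks: JL at 83.70° ✓; |LA| = 33.60 ✓; |AT| = 30.90 ✓.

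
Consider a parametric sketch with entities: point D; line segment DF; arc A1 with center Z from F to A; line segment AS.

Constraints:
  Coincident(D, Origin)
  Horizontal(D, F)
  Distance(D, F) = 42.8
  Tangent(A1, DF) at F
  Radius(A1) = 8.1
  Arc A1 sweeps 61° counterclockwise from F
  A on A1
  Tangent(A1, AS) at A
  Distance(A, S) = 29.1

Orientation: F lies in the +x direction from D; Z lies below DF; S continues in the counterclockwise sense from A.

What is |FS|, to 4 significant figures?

36.42

D is at the origin; DF is horizontal with |DF| = 42.8 and F on the +x side, so F = (42.80, 0.000). Since A1 is tangent to DF there, ZF ⟂ DF, so Z = F + (0, -8.1) = (42.80, -8.100). On A1, F sits at bearing 90° from Z; a 61° counterclockwise sweep puts A at bearing 151°, so A = Z + 8.1·(cos 151°, sin 151°) = (35.72, -4.173). Since A1 is tangent to AS there, ZA ⟂ AS, so AS runs along (−sin 151°, cos 151°); with |AS| = 29.1, S = (21.61, -29.62). Then |FS| = |S − F| = 36.42.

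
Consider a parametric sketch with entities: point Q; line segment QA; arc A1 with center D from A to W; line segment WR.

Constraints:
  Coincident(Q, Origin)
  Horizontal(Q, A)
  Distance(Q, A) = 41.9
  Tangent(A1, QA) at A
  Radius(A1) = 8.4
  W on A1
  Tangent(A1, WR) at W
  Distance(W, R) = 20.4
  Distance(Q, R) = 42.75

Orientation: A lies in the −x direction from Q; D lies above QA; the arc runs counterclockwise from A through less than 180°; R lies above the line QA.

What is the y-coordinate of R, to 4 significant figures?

28.19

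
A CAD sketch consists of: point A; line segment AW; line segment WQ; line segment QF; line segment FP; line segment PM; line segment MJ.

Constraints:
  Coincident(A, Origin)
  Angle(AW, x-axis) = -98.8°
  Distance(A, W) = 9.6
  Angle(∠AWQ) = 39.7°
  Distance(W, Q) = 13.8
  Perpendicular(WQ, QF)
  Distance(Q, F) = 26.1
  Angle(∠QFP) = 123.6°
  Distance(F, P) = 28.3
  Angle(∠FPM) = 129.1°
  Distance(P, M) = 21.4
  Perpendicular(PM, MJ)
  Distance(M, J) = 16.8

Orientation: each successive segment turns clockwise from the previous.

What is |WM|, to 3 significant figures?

46.5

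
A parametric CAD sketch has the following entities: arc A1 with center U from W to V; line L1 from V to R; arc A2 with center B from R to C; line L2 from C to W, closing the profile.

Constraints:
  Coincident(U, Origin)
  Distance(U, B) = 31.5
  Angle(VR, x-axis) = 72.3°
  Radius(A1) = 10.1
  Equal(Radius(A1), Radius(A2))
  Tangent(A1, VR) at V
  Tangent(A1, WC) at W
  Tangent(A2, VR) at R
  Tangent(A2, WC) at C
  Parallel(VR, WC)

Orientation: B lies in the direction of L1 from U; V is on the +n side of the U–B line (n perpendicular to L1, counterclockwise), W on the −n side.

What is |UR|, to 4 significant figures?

33.08

Tangency of A1 to both parallel lines with radius 10.1 puts V and W at U ± 10.1·n: V = (-9.622, 3.071), W = (9.622, -3.071). Equal radii place R and C the same way about B: R = B + 10.1·n = (-0.04484, 33.08), C = B − 10.1·n = (19.20, 26.94). Then |UR| = |R − U| = 33.08.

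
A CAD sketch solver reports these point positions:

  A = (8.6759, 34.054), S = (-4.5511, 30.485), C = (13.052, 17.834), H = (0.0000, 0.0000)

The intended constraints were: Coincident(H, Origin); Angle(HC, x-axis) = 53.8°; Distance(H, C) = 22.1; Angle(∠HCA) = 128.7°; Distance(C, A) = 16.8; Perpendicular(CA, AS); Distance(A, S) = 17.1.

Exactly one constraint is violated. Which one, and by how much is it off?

Distance(A, S) = 17.1 — off by 3.40.

H = (0.00, 0.00) ✓; HC at 53.80° ✓; |HC| = 22.10 ✓; ∠HCA = 128.7° ✓; |CA| = 16.80 ✓; ∠(CA, AS) = 90.00° ✓; |AS| = 13.70 ✗.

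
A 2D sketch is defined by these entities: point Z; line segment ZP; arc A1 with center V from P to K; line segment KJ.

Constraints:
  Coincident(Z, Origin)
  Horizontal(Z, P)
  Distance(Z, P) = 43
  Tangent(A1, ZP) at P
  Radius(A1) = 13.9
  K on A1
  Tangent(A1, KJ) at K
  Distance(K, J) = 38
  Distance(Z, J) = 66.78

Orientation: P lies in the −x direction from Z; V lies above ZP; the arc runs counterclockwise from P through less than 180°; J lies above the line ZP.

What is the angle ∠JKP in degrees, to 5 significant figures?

127.75°

Z is at the origin; ZP is horizontal with |ZP| = 43.0 and P on the −x side, so P = (-43.000, 0.0000). Since A1 is tangent to ZP there, VP ⟂ ZP, so V = P + (0, 13.9) = (-43.000, 13.900). Since VK ⟂ KJ (tangency), |VJ| = √(13.9² + 38.0²) = 40.462 regardless of where K sits on A1. So J lies on both circle(Z, 66.78) and circle(V, 40.462); the above-ZP intersection is J = (-39.054, 54.170). K is the foot of the tangent from J: K = (-29.542, 17.379).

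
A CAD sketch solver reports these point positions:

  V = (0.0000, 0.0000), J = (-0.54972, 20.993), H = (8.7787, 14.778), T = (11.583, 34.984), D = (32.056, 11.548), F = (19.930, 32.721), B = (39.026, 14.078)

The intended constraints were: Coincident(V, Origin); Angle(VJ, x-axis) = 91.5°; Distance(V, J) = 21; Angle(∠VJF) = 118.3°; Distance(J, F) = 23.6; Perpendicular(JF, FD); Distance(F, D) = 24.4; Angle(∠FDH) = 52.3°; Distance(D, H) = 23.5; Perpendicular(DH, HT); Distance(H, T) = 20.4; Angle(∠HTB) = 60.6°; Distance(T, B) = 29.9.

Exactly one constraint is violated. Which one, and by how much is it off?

Distance(T, B) = 29.9 — off by 4.60.

V = (0.00, 0.00) ✓; VJ at 91.50° ✓; |VJ| = 21.00 ✓; ∠VJF = 118.3° ✓; |JF| = 23.60 ✓; ∠(JF, FD) = 90.00° ✓; |FD| = 24.40 ✓; ∠FDH = 52.30° ✓; |DH| = 23.50 ✓; ∠(DH, HT) = 90.00° ✓; |HT| = 20.40 ✓; ∠HTB = 60.60° ✓; |TB| = 34.50 ✗.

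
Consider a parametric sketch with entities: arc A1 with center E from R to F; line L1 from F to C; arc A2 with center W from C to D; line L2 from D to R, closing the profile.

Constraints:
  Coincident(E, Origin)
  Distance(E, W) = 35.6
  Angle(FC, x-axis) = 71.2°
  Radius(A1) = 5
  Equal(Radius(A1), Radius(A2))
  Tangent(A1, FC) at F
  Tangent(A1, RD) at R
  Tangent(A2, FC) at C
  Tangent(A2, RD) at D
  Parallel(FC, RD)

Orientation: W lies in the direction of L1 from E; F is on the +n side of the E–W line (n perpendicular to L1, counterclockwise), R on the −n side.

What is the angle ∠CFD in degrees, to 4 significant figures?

15.69°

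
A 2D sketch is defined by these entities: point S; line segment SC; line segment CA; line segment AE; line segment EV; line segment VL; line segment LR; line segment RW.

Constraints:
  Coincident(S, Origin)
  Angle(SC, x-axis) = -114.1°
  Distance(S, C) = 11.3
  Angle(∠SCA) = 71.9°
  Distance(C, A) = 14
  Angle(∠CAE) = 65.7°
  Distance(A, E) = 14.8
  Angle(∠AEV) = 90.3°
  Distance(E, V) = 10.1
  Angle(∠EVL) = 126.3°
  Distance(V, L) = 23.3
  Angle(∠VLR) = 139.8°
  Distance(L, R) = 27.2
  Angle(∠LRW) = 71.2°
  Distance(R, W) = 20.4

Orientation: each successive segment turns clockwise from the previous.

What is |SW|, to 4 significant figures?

37.37

∠VLR = 139.8° gives LR at -160.1° from the x-axis; with |LR| = 27.2, R = (-34.53, -33.71). ∠LRW = 71.2° gives RW at 91.10° from the x-axis; with |RW| = 20.4, W = (-34.92, -13.31). Then |SW| = |W − S| = 37.37.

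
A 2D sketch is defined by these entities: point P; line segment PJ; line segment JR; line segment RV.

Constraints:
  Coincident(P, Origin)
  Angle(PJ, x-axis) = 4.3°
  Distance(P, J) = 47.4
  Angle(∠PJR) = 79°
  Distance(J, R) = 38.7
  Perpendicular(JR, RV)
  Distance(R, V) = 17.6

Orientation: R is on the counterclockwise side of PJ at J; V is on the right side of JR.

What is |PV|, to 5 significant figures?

70.654

P is at the origin; PJ runs at 4.3° with length 47.4, so J = 47.4·(cos 4.3°, sin 4.3°) = (47.267, 3.5540). ∠PJR = 79.0°, so JR runs at 4.3° + (180° − 79.0°) = 105.30° from the x-axis; with |JR| = 38.7, R = J + 38.7·(cos 105.30°, sin 105.30°) = (37.055, 40.882). The perpendicularity gives RV at right angles to JR; with |RV| = 17.6 on the right of JR, V = R + 17.6·(0.96456, 0.26387) = (54.031, 45.527). Then |PV| = |V − P| = 70.654.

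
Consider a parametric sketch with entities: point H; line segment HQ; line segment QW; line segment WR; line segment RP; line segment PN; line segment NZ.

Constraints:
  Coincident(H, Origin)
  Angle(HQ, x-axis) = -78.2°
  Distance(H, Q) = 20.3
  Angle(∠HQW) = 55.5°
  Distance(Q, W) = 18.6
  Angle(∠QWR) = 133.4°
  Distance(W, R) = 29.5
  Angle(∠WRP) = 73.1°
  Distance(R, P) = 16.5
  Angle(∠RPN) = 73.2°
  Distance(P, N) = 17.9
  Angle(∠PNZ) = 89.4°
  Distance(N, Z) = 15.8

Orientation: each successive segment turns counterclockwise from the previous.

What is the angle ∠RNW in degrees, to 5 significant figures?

132.61°

H is at the origin; HQ runs at -78.2° with length 20.3, so Q = (4.1513, -19.871). ∠HQW = 55.5° gives QW at 46.300° from the x-axis; with |QW| = 18.6, W = (17.002, -6.4238). ∠QWR = 133.4° gives WR at 92.900° from the x-axis; with |WR| = 29.5, R = (15.509, 23.038). ∠WRP = 73.1° gives RP at -160.20° from the x-axis; with |RP| = 16.5, P = (-0.015342, 17.449). ∠RPN = 73.2° gives PN at -53.400° from the x-axis; with |PN| = 17.9, N = (10.657, 3.0788). Then cos ∠RNW = NR·NW / (|NR||NW|), giving 132.61°.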